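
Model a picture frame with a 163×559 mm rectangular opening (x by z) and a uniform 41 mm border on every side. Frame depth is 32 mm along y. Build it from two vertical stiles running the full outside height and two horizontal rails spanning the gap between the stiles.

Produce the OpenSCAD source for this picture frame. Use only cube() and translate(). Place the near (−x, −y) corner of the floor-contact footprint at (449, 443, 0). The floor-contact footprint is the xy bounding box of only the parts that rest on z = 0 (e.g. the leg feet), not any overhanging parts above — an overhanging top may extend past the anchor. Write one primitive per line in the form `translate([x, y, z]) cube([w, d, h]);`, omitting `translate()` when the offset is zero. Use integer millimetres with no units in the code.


translate([449, 443, 0]) cube([41, 32, 641]);
translate([653, 443, 0]) cube([41, 32, 641]);
translate([490, 443, 0]) cube([163, 32, 41]);
translate([490, 443, 600]) cube([163, 32, 41]);


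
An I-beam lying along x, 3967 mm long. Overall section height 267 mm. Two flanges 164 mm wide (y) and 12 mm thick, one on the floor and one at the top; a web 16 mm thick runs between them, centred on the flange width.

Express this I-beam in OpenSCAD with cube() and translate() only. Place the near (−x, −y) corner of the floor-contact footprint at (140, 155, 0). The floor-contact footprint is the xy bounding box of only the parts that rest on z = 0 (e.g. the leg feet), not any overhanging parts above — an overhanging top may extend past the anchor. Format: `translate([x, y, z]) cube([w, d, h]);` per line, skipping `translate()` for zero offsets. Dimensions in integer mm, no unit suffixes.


translate([140, 155, 0]) cube([3967, 164, 12]);
translate([140, 229, 12]) cube([3967, 16, 243]);
translate([140, 155, 255]) cube([3967, 164, 12]);


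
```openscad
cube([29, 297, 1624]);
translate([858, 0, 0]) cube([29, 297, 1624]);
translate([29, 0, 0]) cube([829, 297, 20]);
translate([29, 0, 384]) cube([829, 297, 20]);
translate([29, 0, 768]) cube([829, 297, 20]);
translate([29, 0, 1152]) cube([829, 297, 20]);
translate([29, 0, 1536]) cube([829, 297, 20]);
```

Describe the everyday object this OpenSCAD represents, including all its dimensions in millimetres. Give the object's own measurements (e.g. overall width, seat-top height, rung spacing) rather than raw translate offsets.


An open bookshelf. Two side panels, each 29 mm thick, 297 mm deep and 1624 mm tall, stand 887 mm apart (outside-to-outside). Between them sit 5 shelves, each 20 mm thick and 297 mm deep, spanning the full gap between the sides. The bottom shelf rests on the floor (its underside at z = 0) and the clear gap between one shelf's top and the next shelf's underside is 364 mm.


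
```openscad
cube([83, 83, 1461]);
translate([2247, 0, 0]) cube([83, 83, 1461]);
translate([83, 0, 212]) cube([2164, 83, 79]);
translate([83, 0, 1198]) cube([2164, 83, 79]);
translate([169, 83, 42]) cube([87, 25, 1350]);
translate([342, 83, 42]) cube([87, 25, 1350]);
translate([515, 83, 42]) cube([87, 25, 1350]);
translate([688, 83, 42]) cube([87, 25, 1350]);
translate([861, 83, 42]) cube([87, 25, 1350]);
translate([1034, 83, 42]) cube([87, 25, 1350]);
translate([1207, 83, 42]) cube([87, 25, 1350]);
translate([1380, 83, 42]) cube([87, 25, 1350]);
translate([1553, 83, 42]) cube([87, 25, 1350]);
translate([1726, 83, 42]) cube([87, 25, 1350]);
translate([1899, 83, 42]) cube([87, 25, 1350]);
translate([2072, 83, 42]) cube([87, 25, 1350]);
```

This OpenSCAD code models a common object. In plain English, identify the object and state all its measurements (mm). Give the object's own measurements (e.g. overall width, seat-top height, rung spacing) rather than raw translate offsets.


A fence section. Two 83×83 mm posts, 1461 mm tall, stand on the floor with a clear span of 2164 mm between their inner faces. Two horizontal rails of 83×79 mm section span the gap between the posts with their undersides at z = 212 mm and z = 1198 mm, flush with the posts' −y face. 12 pickets, each 87 mm wide, 25 mm thick and 1350 mm tall, are fixed to the +y face of the rails with their bottoms at z = 42 mm, spaced across the span with a 86 mm gap after the −x post and between neighbouring pickets, with 88 mm left before the +x post.


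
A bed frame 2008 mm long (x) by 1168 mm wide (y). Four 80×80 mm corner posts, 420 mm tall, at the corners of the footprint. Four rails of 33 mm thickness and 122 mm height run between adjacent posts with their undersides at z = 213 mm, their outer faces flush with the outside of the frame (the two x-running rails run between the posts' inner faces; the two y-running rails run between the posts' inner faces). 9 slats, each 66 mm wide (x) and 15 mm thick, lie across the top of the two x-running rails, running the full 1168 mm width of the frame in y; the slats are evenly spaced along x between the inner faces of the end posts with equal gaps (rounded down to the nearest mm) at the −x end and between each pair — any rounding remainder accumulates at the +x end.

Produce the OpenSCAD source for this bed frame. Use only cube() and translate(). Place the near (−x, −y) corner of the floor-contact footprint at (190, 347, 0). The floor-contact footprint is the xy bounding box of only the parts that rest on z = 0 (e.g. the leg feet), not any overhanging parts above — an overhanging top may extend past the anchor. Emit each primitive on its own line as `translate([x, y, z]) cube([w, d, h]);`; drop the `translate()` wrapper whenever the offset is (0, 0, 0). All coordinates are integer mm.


translate([190, 347, 0]) cube([80, 80, 420]);
translate([190, 1435, 0]) cube([80, 80, 420]);
translate([2118, 347, 0]) cube([80, 80, 420]);
translate([2118, 1435, 0]) cube([80, 80, 420]);
translate([270, 347, 213]) cube([1848, 33, 122]);
translate([270, 1482, 213]) cube([1848, 33, 122]);
translate([190, 427, 213]) cube([33, 1008, 122]);
translate([2165, 427, 213]) cube([33, 1008, 122]);
translate([395, 347, 335]) cube([66, 1168, 15]);
translate([586, 347, 335]) cube([66, 1168, 15]);
translate([777, 347, 335]) cube([66, 1168, 15]);
translate([968, 347, 335]) cube([66, 1168, 15]);
translate([1159, 347, 335]) cube([66, 1168, 15]);
translate([1350, 347, 335]) cube([66, 1168, 15]);
translate([1541, 347, 335]) cube([66, 1168, 15]);
translate([1732, 347, 335]) cube([66, 1168, 15]);
translate([1923, 347, 335]) cube([66, 1168, 15]);


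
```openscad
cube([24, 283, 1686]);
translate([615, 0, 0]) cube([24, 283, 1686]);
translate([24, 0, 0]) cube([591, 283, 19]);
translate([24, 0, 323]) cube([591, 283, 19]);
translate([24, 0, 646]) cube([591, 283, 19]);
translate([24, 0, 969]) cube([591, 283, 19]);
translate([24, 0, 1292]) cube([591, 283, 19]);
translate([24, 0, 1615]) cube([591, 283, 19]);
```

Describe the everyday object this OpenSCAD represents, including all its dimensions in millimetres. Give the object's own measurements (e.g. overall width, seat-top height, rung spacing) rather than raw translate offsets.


An open bookshelf. Two side panels, each 24 mm thick, 283 mm deep and 1686 mm tall, stand 639 mm apart (outside-to-outside). Between them sit 6 shelves, each 19 mm thick and 283 mm deep, spanning the full gap between the sides. The bottom shelf rests on the floor (its underside at z = 0) and the clear gap between one shelf's top and the next shelf's underside is 304 mm.


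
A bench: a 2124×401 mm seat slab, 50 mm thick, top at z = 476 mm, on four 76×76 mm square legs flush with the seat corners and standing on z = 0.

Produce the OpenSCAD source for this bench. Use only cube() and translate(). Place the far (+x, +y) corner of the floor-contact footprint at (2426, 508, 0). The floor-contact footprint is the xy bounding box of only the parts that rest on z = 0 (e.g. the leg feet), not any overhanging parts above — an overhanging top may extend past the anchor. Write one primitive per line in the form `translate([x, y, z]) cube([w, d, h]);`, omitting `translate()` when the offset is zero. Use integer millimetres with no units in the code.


// leg_h = 476 − 50 = 426
translate([302, 107, 426]) cube([2124, 401, 50]);
translate([302, 107, 0]) cube([76, 76, 426]);
translate([302, 432, 0]) cube([76, 76, 426]);
translate([2350, 107, 0]) cube([76, 76, 426]);
translate([2350, 432, 0]) cube([76, 76, 426]);


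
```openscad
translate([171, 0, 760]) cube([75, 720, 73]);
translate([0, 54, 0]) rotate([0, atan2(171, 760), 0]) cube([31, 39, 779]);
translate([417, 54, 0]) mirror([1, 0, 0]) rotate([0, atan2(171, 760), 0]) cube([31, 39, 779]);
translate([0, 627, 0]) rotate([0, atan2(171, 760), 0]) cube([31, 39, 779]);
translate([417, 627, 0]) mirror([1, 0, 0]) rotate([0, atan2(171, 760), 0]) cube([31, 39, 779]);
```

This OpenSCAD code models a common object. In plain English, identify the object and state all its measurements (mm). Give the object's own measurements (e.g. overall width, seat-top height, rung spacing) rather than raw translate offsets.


A sawhorse. A 75×720×73 mm beam (x, y, z) sits on two A-frame leg pairs. Each pair is two raked legs of 31×39 mm section (39 mm along y) splaying symmetrically in x. Each leg rises 760 mm vertically over 171 mm of horizontal reach and is 779 mm long along its own axis. Every leg's outer bottom edge rests on the floor and its outer top edge meets a bottom edge of the beam — the left legs (tilting toward +x) meet the beam's −x bottom edge, the right legs (their mirror images, tilting toward −x) meet its +x bottom edge — so the leg tops tuck under the beam, the beam's underside is 760 mm above the floor, and the feet are 417 mm apart outside-to-outside with the beam centred between them. The two leg pairs are set in 54 mm from either end of the beam.


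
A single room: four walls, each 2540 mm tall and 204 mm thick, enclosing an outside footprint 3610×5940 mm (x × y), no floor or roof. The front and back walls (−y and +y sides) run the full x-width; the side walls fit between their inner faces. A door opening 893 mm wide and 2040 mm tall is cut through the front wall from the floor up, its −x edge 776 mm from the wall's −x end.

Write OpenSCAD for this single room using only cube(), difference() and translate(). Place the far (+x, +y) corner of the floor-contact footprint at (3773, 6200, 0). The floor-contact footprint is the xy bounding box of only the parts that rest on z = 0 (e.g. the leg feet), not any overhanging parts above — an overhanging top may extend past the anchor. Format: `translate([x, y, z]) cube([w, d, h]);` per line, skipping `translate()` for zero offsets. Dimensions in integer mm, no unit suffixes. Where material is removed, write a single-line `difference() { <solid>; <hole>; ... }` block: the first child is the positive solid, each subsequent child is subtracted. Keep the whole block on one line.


difference() { translate([163, 260, 0]) cube([3610, 204, 2540]); translate([939, 260, 0]) cube([893, 204, 2040]); }
translate([163, 5996, 0]) cube([3610, 204, 2540]);
translate([163, 464, 0]) cube([204, 5532, 2540]);
translate([3569, 464, 0]) cube([204, 5532, 2540]);


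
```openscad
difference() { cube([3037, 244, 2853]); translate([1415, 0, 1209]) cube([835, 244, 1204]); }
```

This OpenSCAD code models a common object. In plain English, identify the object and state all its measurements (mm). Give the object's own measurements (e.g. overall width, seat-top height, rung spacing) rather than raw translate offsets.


A wall 3037 mm long (x), 244 mm thick (y), 2853 mm tall, with a rectangular window opening cut through it. The opening is 835 mm wide and 1204 mm tall; its sill is at z = 1209 mm and its near (−x) edge is 1415 mm from the wall's −x end. The opening passes through the full wall thickness.


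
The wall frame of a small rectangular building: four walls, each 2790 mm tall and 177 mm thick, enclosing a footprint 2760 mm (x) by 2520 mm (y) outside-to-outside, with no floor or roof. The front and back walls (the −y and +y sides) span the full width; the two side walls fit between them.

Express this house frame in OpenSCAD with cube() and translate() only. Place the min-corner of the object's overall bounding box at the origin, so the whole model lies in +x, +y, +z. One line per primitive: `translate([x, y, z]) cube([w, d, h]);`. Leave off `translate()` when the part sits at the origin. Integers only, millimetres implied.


cube([2760, 177, 2790]);
translate([0, 2343, 0]) cube([2760, 177, 2790]);
translate([0, 177, 0]) cube([177, 2166, 2790]);
translate([2583, 177, 0]) cube([177, 2166, 2790]);


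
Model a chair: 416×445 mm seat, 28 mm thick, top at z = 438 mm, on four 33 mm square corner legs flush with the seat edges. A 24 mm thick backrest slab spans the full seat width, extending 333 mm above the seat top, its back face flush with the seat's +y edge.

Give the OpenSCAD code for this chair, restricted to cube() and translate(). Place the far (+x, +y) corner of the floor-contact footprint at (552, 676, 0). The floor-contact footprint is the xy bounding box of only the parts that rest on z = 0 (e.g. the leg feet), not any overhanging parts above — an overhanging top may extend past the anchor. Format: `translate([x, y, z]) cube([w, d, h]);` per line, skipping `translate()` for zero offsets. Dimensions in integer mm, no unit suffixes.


// leg_h = 438 - 28 = 410
translate([136, 231, 410]) cube([416, 445, 28]);
translate([136, 231, 0]) cube([33, 33, 410]);
translate([519, 231, 0]) cube([33, 33, 410]);
translate([136, 643, 0]) cube([33, 33, 410]);
translate([519, 643, 0]) cube([33, 33, 410]);
translate([136, 652, 438]) cube([416, 24, 333]);


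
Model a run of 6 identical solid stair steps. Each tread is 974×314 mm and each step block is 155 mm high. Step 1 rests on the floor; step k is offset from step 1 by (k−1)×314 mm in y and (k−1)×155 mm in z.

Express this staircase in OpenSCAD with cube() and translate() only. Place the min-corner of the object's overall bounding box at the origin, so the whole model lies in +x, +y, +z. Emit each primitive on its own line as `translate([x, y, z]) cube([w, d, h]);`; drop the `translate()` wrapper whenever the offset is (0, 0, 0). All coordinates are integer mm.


cube([974, 314, 155]);
translate([0, 314, 155]) cube([974, 314, 155]);
translate([0, 628, 310]) cube([974, 314, 155]);
translate([0, 942, 465]) cube([974, 314, 155]);
translate([0, 1256, 620]) cube([974, 314, 155]);
translate([0, 1570, 775]) cube([974, 314, 155]);


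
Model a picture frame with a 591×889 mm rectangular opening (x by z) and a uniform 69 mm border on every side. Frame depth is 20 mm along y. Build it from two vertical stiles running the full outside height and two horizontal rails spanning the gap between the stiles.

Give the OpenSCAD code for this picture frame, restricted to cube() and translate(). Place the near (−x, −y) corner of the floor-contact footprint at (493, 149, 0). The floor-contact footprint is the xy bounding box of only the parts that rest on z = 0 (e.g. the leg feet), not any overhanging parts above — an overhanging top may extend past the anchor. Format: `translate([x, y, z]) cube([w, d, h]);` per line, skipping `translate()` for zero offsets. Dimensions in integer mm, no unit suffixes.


translate([493, 149, 0]) cube([69, 20, 1027]);
translate([1153, 149, 0]) cube([69, 20, 1027]);
translate([562, 149, 0]) cube([591, 20, 69]);
translate([562, 149, 958]) cube([591, 20, 69]);


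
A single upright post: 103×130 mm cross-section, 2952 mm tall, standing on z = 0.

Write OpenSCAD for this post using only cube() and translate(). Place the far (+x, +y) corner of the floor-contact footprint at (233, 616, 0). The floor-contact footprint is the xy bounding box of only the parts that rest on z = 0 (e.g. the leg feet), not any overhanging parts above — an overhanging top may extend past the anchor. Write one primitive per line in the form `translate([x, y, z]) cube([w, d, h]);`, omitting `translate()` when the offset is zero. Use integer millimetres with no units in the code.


translate([130, 486, 0]) cube([103, 130, 2952]);


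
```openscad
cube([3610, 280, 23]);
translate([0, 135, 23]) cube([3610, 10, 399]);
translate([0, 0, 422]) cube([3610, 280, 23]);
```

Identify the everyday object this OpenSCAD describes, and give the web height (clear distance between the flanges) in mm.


An I-beam. The web height is 399 mm.

Two wide flanges with a thin centred web — an I-beam. Overall 445 mm minus two 23 mm flanges gives a web of 445 − 2·23 = 399 mm.


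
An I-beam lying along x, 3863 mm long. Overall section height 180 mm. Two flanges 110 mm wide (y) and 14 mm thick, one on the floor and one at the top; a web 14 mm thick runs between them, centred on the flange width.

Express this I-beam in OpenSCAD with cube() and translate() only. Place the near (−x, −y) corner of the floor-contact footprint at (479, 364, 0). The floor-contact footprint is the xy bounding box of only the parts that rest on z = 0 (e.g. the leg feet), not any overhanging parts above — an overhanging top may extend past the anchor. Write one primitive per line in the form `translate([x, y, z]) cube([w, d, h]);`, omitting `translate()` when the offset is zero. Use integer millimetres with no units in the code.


translate([479, 364, 0]) cube([3863, 110, 14]);
translate([479, 412, 14]) cube([3863, 14, 152]);
translate([479, 364, 166]) cube([3863, 110, 14]);


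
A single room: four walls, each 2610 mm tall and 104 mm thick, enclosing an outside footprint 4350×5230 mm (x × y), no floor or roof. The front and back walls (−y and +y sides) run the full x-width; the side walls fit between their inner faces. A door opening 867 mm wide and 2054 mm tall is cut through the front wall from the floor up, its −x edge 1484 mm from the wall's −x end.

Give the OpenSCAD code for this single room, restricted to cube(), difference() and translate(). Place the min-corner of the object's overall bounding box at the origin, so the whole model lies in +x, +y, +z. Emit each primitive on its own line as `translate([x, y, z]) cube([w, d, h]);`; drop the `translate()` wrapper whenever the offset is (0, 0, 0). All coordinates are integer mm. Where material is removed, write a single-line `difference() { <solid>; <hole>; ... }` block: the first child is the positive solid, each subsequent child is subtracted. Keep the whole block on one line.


difference() { cube([4350, 104, 2610]); translate([1484, 0, 0]) cube([867, 104, 2054]); }
translate([0, 5126, 0]) cube([4350, 104, 2610]);
translate([0, 104, 0]) cube([104, 5022, 2610]);
translate([4246, 104, 0]) cube([104, 5022, 2610]);


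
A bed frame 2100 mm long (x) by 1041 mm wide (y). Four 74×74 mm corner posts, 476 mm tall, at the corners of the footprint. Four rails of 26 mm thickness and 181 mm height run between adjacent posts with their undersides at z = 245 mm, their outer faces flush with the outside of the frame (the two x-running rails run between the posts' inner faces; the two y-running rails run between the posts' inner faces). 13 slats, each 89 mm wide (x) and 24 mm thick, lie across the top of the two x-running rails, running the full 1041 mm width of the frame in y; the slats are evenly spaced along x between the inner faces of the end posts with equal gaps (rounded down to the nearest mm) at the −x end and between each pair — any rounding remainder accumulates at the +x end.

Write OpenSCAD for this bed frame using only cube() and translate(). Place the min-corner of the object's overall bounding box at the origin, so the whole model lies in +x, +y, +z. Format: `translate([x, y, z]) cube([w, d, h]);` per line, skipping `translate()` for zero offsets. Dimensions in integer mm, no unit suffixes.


// slat z = rail_z + rail_h = 245 + 181 = 426
// slat gap = ⌊(1952 − 13·89) / 14⌋ = 56
cube([74, 74, 476]);
translate([0, 967, 0]) cube([74, 74, 476]);
translate([2026, 0, 0]) cube([74, 74, 476]);
translate([2026, 967, 0]) cube([74, 74, 476]);
translate([74, 0, 245]) cube([1952, 26, 181]);
translate([74, 1015, 245]) cube([1952, 26, 181]);
translate([0, 74, 245]) cube([26, 893, 181]);
translate([2074, 74, 245]) cube([26, 893, 181]);
translate([130, 0, 426]) cube([89, 1041, 24]);
translate([275, 0, 426]) cube([89, 1041, 24]);
translate([420, 0, 426]) cube([89, 1041, 24]);
translate([565, 0, 426]) cube([89, 1041, 24]);
translate([710, 0, 426]) cube([89, 1041, 24]);
translate([855, 0, 426]) cube([89, 1041, 24]);
translate([1000, 0, 426]) cube([89, 1041, 24]);
translate([1145, 0, 426]) cube([89, 1041, 24]);
translate([1290, 0, 426]) cube([89, 1041, 24]);
translate([1435, 0, 426]) cube([89, 1041, 24]);
translate([1580, 0, 426]) cube([89, 1041, 24]);
translate([1725, 0, 426]) cube([89, 1041, 24]);
translate([1870, 0, 426]) cube([89, 1041, 24]);


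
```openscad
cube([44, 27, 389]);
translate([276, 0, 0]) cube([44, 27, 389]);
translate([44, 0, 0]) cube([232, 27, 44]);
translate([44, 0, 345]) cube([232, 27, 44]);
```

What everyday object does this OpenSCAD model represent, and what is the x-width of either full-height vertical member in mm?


A picture frame. The border width is 44 mm.

Four thin pieces enclosing a rectangular opening — a picture frame. The two full-height stiles are 389 mm tall; the top rail sits at z = 345 and is 44 mm tall, so the border above the opening is 389 − 345 = 44 mm, matching the stile x-width.


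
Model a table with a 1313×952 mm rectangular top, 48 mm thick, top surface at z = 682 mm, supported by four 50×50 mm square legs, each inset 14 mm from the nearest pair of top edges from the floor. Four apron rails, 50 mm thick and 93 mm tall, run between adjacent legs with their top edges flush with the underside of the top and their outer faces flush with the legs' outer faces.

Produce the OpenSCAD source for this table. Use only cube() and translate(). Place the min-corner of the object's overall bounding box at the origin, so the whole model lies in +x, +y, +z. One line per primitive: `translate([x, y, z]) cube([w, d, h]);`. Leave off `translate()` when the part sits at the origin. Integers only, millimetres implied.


translate([0, 0, 634]) cube([1313, 952, 48]);
translate([14, 14, 0]) cube([50, 50, 634]);
translate([1249, 14, 0]) cube([50, 50, 634]);
translate([14, 888, 0]) cube([50, 50, 634]);
translate([1249, 888, 0]) cube([50, 50, 634]);
translate([64, 14, 541]) cube([1185, 50, 93]);
translate([64, 888, 541]) cube([1185, 50, 93]);
translate([14, 64, 541]) cube([50, 824, 93]);
translate([1249, 64, 541]) cube([50, 824, 93]);


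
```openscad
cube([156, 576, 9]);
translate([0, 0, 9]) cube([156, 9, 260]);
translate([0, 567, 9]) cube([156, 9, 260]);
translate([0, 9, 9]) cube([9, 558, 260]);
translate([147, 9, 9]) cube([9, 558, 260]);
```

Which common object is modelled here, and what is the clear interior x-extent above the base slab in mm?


An open box. The internal width is 138 mm.

A 156×576 base slab with four walls standing on it — an open box. The base is 156 mm wide and the walls are 9 mm thick, so the internal width is 156 − 2 × 9 = 138 mm.


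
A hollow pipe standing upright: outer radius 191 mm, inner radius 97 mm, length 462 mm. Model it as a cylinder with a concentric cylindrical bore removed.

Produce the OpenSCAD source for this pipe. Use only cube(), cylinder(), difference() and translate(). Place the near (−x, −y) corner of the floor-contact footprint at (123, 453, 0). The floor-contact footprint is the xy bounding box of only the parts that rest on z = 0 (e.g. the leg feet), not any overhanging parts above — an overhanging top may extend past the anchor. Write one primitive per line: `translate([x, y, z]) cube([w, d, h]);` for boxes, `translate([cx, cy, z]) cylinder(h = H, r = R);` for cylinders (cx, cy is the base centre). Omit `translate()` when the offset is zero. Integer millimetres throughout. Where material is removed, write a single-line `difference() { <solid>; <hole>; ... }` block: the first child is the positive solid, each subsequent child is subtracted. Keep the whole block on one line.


difference() { translate([314, 644, 0]) cylinder(h = 462, r = 191); translate([314, 644, 0]) cylinder(h = 462, r = 97); }


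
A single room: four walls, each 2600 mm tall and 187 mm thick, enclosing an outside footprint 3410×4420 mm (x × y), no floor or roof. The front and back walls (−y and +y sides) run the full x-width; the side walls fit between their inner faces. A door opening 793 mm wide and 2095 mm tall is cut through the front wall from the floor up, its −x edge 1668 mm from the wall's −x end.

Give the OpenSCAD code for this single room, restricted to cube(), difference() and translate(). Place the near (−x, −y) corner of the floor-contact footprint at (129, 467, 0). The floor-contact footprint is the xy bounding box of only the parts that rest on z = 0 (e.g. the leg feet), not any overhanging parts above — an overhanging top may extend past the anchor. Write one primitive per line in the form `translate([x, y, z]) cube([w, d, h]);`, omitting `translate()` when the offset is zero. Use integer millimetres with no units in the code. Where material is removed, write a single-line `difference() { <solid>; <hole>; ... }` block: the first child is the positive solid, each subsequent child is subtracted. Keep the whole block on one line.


difference() { translate([129, 467, 0]) cube([3410, 187, 2600]); translate([1797, 467, 0]) cube([793, 187, 2095]); }
translate([129, 4700, 0]) cube([3410, 187, 2600]);
translate([129, 654, 0]) cube([187, 4046, 2600]);
translate([3352, 654, 0]) cube([187, 4046, 2600]);


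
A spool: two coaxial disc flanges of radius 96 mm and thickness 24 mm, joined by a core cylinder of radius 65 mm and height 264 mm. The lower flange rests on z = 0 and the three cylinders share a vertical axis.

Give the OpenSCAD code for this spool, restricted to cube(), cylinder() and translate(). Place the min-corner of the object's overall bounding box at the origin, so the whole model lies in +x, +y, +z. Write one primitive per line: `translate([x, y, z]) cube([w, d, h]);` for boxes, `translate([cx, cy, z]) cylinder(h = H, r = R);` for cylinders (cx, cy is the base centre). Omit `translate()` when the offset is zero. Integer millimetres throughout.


translate([96, 96, 0]) cylinder(h = 24, r = 96);
translate([96, 96, 24]) cylinder(h = 264, r = 65);
translate([96, 96, 288]) cylinder(h = 24, r = 96);


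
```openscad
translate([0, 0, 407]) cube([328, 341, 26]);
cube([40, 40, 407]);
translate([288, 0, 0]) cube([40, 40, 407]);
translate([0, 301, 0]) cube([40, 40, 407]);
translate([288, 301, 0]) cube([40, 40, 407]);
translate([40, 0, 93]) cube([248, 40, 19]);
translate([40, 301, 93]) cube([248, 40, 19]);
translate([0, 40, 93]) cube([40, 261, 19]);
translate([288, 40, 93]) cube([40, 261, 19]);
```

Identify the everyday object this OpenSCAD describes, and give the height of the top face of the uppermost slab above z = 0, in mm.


A stool. The seat height is 433 mm.

A 328×341×26 slab at z = 407 on four corner posts — a stool. The seat top is 407 + 26 = 433 mm.


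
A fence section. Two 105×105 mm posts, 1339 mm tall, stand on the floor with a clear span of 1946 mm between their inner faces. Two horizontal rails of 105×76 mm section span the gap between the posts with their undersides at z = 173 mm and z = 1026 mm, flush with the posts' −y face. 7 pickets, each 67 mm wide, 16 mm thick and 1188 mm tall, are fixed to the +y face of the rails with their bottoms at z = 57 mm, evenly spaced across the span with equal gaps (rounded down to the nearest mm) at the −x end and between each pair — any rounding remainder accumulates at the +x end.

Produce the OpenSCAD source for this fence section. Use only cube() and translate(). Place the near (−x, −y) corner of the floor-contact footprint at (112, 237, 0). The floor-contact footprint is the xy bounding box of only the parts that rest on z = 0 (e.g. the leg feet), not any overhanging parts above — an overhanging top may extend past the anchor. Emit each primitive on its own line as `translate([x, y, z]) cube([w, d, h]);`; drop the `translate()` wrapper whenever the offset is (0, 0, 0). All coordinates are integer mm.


translate([112, 237, 0]) cube([105, 105, 1339]);
translate([2163, 237, 0]) cube([105, 105, 1339]);
translate([217, 237, 173]) cube([1946, 105, 76]);
translate([217, 237, 1026]) cube([1946, 105, 76]);
translate([401, 342, 57]) cube([67, 16, 1188]);
translate([652, 342, 57]) cube([67, 16, 1188]);
translate([903, 342, 57]) cube([67, 16, 1188]);
translate([1154, 342, 57]) cube([67, 16, 1188]);
translate([1405, 342, 57]) cube([67, 16, 1188]);
translate([1656, 342, 57]) cube([67, 16, 1188]);
translate([1907, 342, 57]) cube([67, 16, 1188]);


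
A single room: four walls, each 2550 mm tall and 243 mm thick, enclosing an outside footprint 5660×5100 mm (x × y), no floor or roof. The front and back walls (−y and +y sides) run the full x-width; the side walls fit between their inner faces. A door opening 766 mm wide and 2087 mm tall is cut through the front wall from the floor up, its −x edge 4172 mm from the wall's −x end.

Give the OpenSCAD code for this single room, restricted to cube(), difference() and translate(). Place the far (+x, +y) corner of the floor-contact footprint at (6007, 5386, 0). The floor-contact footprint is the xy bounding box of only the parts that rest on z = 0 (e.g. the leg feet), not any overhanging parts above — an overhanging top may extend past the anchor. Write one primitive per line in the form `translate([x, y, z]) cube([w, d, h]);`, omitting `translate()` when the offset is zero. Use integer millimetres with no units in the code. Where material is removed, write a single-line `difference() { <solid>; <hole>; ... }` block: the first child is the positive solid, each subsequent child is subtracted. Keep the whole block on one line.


difference() { translate([347, 286, 0]) cube([5660, 243, 2550]); translate([4519, 286, 0]) cube([766, 243, 2087]); }
translate([347, 5143, 0]) cube([5660, 243, 2550]);
translate([347, 529, 0]) cube([243, 4614, 2550]);
translate([5764, 529, 0]) cube([243, 4614, 2550]);


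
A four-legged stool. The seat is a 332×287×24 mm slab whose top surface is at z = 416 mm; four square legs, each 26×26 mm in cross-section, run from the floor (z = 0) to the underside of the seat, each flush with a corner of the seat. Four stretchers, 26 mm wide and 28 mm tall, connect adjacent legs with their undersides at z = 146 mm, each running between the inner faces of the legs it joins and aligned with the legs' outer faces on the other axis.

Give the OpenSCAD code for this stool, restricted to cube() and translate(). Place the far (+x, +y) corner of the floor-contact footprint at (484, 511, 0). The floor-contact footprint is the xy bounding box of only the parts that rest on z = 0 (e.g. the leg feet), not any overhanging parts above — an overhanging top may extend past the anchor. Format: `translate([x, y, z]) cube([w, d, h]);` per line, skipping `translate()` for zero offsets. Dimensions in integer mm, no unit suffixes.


translate([152, 224, 392]) cube([332, 287, 24]);
translate([152, 224, 0]) cube([26, 26, 392]);
translate([458, 224, 0]) cube([26, 26, 392]);
translate([152, 485, 0]) cube([26, 26, 392]);
translate([458, 485, 0]) cube([26, 26, 392]);
translate([178, 224, 146]) cube([280, 26, 28]);
translate([178, 485, 146]) cube([280, 26, 28]);
translate([152, 250, 146]) cube([26, 235, 28]);
translate([458, 250, 146]) cube([26, 235, 28]);


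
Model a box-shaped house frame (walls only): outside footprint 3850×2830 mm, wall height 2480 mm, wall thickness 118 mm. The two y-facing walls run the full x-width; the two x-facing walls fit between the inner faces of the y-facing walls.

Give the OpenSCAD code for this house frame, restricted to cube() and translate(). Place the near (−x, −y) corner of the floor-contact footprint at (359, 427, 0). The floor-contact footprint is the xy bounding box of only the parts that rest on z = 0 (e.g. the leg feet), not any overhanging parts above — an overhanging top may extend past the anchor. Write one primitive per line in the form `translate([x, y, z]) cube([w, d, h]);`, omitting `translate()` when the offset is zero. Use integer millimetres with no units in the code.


translate([359, 427, 0]) cube([3850, 118, 2480]);
translate([359, 3139, 0]) cube([3850, 118, 2480]);
translate([359, 545, 0]) cube([118, 2594, 2480]);
translate([4091, 545, 0]) cube([118, 2594, 2480]);


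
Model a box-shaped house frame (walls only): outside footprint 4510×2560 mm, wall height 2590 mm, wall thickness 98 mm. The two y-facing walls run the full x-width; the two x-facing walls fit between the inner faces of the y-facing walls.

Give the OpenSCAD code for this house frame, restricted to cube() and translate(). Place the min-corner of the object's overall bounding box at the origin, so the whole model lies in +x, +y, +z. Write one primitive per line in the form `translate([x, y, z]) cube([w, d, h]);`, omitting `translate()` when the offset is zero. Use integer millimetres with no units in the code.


cube([4510, 98, 2590]);
translate([0, 2462, 0]) cube([4510, 98, 2590]);
translate([0, 98, 0]) cube([98, 2364, 2590]);
translate([4412, 98, 0]) cube([98, 2364, 2590]);


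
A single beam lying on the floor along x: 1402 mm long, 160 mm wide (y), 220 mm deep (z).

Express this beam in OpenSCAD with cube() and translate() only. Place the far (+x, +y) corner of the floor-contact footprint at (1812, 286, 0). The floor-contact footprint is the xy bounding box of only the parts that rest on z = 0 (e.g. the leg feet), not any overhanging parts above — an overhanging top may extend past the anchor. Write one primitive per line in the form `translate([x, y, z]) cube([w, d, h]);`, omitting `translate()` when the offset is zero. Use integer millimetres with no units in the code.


translate([410, 126, 0]) cube([1402, 160, 220]);


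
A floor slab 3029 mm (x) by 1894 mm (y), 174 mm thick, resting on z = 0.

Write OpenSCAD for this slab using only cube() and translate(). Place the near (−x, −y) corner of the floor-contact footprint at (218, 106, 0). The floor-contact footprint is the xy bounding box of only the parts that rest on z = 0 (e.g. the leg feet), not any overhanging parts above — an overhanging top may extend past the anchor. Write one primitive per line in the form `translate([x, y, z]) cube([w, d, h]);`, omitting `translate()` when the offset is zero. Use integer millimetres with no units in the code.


translate([218, 106, 0]) cube([3029, 1894, 174]);


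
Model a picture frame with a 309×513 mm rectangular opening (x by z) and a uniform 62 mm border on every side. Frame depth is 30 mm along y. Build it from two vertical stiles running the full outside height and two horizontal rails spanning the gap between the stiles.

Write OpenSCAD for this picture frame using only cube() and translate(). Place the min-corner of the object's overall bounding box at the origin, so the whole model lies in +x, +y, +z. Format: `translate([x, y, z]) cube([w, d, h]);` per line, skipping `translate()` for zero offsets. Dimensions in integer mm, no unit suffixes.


cube([62, 30, 637]);
translate([371, 0, 0]) cube([62, 30, 637]);
translate([62, 0, 0]) cube([309, 30, 62]);
translate([62, 0, 575]) cube([309, 30, 62]);


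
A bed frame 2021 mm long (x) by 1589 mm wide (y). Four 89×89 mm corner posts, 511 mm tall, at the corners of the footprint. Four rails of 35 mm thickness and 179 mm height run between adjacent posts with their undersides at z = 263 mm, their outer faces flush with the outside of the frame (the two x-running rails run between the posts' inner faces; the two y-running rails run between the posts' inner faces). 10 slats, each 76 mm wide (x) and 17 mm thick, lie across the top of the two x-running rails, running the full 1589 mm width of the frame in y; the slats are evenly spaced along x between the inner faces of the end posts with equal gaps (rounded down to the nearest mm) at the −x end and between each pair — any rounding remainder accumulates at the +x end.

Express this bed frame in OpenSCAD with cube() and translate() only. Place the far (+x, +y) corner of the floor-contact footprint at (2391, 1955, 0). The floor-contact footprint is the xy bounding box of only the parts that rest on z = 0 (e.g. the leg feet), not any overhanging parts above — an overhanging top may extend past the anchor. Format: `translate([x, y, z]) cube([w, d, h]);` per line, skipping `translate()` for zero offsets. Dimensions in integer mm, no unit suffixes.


translate([370, 366, 0]) cube([89, 89, 511]);
translate([370, 1866, 0]) cube([89, 89, 511]);
translate([2302, 366, 0]) cube([89, 89, 511]);
translate([2302, 1866, 0]) cube([89, 89, 511]);
translate([459, 366, 263]) cube([1843, 35, 179]);
translate([459, 1920, 263]) cube([1843, 35, 179]);
translate([370, 455, 263]) cube([35, 1411, 179]);
translate([2356, 455, 263]) cube([35, 1411, 179]);
translate([557, 366, 442]) cube([76, 1589, 17]);
translate([731, 366, 442]) cube([76, 1589, 17]);
translate([905, 366, 442]) cube([76, 1589, 17]);
translate([1079, 366, 442]) cube([76, 1589, 17]);
translate([1253, 366, 442]) cube([76, 1589, 17]);
translate([1427, 366, 442]) cube([76, 1589, 17]);
translate([1601, 366, 442]) cube([76, 1589, 17]);
translate([1775, 366, 442]) cube([76, 1589, 17]);
translate([1949, 366, 442]) cube([76, 1589, 17]);
translate([2123, 366, 442]) cube([76, 1589, 17]);


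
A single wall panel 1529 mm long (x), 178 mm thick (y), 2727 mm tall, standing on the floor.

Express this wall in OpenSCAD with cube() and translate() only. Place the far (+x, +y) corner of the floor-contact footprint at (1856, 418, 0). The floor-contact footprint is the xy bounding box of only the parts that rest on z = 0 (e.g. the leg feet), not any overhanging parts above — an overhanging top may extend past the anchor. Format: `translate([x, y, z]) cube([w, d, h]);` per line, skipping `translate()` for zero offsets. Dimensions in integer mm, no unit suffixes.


translate([327, 240, 0]) cube([1529, 178, 2727]);


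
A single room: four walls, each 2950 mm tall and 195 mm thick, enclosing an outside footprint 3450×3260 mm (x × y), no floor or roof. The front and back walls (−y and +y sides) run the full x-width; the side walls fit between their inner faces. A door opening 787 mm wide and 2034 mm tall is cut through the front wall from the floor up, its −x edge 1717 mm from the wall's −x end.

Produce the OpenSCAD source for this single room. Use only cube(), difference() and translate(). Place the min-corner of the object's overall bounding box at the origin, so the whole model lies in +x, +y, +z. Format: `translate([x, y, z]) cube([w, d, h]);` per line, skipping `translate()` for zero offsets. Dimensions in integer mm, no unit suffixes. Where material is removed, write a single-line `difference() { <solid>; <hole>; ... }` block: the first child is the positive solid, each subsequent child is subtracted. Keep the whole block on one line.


difference() { cube([3450, 195, 2950]); translate([1717, 0, 0]) cube([787, 195, 2034]); }
translate([0, 3065, 0]) cube([3450, 195, 2950]);
translate([0, 195, 0]) cube([195, 2870, 2950]);
translate([3255, 195, 0]) cube([195, 2870, 2950]);


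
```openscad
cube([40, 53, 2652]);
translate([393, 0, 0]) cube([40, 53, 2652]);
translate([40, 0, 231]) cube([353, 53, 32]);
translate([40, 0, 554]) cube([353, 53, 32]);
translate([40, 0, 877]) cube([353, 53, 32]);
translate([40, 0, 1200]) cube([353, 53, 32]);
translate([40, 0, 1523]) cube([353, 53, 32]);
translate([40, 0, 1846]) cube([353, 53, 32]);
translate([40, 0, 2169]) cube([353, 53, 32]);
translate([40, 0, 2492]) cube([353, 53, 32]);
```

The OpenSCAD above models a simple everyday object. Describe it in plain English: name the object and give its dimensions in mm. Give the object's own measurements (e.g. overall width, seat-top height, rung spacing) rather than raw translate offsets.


A straight ladder. Two 40×53 mm vertical rails, 2652 mm tall, stand 433 mm apart (outside-to-outside) with their front faces coplanar on the −y side. 8 rungs, each 53 mm deep and 32 mm tall, span between the inner faces of the rails, front faces flush with the rails. The lowest rung's underside is at z = 231 mm and rungs are spaced 323 mm apart (underside to underside).
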